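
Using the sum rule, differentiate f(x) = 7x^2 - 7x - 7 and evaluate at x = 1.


Differentiate term by term using power and sum rules:
f(x) = 7x^2 - 7x - 7
f'(x) = 14x - 7
Substitute x = 1:
f'(1) = 14 * 1 - 7
= 14 - 7
= 7

7


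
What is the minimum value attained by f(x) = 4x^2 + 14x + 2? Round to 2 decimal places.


For a quadratic f(x) = ax^2 + bx + c with a > 0, the minimum is at the vertex.
Vertex x-coordinate: x = -b/(2a)
x = -(14) / (2 * 4)
x = -14/8 = -7/4
Substitute back to find the minimum value:
f(-7/4) = 4 * (-7/4)^2 + 14 * (-7/4) + 2
= 49/4 - 49/2 + 2
= -41/4 = -10.25

-10.25


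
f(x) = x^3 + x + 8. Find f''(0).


First derivative:
f'(x) = 3x^2 + 1
Second derivative:
f''(x) = 6x
Substitute x = 0:
f''(0) = 6 * 0 + 0
= 0 + 0
= 0

0


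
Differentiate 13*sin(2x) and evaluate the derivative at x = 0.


Apply the chain rule to differentiate 13*sin(2x):
d/dx [13*sin(2x)]
= 13 * cos(2x) * d/dx(2x)
= 13 * 2 * cos(2x)
= 26 * cos(2x)
Evaluate at x = 0:
= 26 * cos(0)
= 26 * 1
= 26

26


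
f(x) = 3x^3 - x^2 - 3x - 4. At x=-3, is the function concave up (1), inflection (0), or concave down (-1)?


Concavity is determined by the sign of f''(x).
f(x) = 3x^3 - x^2 - 3x - 4
f'(x) = 9x^2 - 2x - 3
f''(x) = 18x - 2
f''(-3) = 18 * (-3) - 2
= -54 - 2
= -56
Since f''(-3) < 0, the function is concave down (-1)

-1


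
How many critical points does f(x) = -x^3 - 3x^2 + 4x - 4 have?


Find where f'(x) = 0:
f(x) = -x^3 - 3x^2 + 4x - 4
f'(x) = -3x^2 - 6x + 4
This is a quadratic in x. Use the discriminant to count real roots.
Discriminant = (-6)^2 - 4 * (-3) * 4
= 36 - (-48)
= 84
Since discriminant > 0, f'(x) = 0 has 2 real solutions.
Number of critical points: 2

2


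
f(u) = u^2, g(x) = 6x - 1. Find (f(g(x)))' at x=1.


Using the chain rule: (f(g(x)))' = f'(g(x)) * g'(x)
First, find g(1):
g(1) = 6 * 1 - 1 = 5
Next, f'(u) = 2u
And g'(x) = 6
So f'(g(1)) * g'(1)
= 2 * 5 * 6
= 60

60


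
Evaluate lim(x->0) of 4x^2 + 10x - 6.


Since polynomials are continuous, we use direct substitution.
lim(x->0) of 4x^2 + 10x - 6
= 4 * 0^2 + 10 * 0 - 6
= 0 + 0 - 6
= -6

-6


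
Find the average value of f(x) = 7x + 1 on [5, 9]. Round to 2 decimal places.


Average value = 1/(b-a) * integral from a to b of f(x) dx
First compute the integral of 7x + 1:
F(x) = (7/2)x^2 + x
F(9) = 7/2 * 81 + 1 * 9 = 585/2
F(5) = 7/2 * 25 + 1 * 5 = 185/2
Integral = 585/2 - 185/2 = 200
Average = 200 / (9 - 5) = 200 / 4
= 50 = 50.00

50.00


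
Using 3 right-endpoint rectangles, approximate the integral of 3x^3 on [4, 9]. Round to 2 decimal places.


Right Riemann sum uses right endpoints of each subinterval.
Interval: [4, 9], n = 3
dx = (9 - 4) / 3 = 5/3
Right endpoints: [17/3, 22/3, 9]
f values: [4913/9, 10648/9, 2187]
Sum = dx * (sum of f values)
= 5/3 * 3916
= 19580/3 ≈ 6526.67

6526.67


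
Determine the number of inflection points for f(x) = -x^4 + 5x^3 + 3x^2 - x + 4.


Inflection points occur where f''(x) = 0 and concavity changes.
f(x) = -x^4 + 5x^3 + 3x^2 - x + 4
f'(x) = -4x^3 + 15x^2 + 6x - 1
f''(x) = -12x^2 + 30x + 6
This is a quadratic in x. Use the discriminant to count real roots.
Discriminant = (30)^2 - 4 * (-12) * 6
= 900 - (-288)
= 1188
Since discriminant > 0, f''(x) = 0 has 2 distinct real solutions.
A quadratic with two distinct real roots changes sign at each root, so concavity changes at both.
Number of inflection points: 2

2


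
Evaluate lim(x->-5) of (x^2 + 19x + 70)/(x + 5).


Direct substitution gives 0/0, so we factor the numerator.
Factor: (x^2 + 19x + 70) = (x + 5)(x + 14)
Cancel the common factor (x + 5):
(x^2 + 19x + 70)/(x + 5) = (x + 14)
Now substitute x = -5:
= (-5) - (-14) = 9

9


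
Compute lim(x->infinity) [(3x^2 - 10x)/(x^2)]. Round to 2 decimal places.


For limits at infinity with equal-degree polynomials,
we compare leading coefficients.
Numerator leading term: 3x^2
Denominator leading term: x^2
Divide both by x^2:
lim = (3 - 10/x) / (1)
As x -> infinity, the 1/x and 1/x^2 terms vanish:
= 3/1 = 3 = 3.00

3.00


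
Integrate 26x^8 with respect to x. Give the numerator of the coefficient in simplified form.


Apply the power rule for integration:
integral of ax^n dx = a/(n+1) * x^(n+1) + C
integral of 26x^8 dx
= 26/9 * x^9 + C
The coefficient in lowest terms is 26/9, and its numerator is 26

26


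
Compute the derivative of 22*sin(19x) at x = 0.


Apply the chain rule to differentiate 22*sin(19x):
d/dx [22*sin(19x)]
= 22 * cos(19x) * d/dx(19x)
= 22 * 19 * cos(19x)
= 418 * cos(19x)
Evaluate at x = 0:
= 418 * cos(0)
= 418 * 1
= 418

418


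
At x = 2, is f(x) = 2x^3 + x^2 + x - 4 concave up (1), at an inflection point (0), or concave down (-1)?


Concavity is determined by the sign of f''(x).
f(x) = 2x^3 + x^2 + x - 4
f'(x) = 6x^2 + 2x + 1
f''(x) = 12x + 2
f''(2) = 12 * 2 + 2
= 24 + 2
= 26
Since f''(2) > 0, the function is concave up (1)

1


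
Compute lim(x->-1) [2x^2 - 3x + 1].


Since polynomials are continuous, we use direct substitution.
lim(x->-1) of 2x^2 - 3x + 1
= 2 * (-1)^2 - 3 * (-1) + 1
= 2 + 3 + 1
= 6

6


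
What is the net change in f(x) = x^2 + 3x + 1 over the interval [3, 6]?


Net change = f(b) - f(a)
f(x) = x^2 + 3x + 1
Compute f(6):
f(6) = 1 * 6^2 + 3 * 6 + 1
= 36 + 18 + 1
= 55
Compute f(3):
f(3) = 1 * 3^2 + 3 * 3 + 1
= 9 + 9 + 1
= 19
Net change = 55 - 19 = 36

36


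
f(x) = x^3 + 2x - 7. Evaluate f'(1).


Differentiate f(x) = x^3 + 2x - 7 term by term:
f'(x) = 3x^2 + 2
Substitute x = 1:
f'(1) = 3 * 1^2 + 0 * 1 + 2
= 3 + 0 + 2
= 5

5


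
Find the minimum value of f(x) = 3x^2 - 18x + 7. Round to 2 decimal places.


For a quadratic f(x) = ax^2 + bx + c with a > 0, the minimum is at the vertex.
Vertex x-coordinate: x = -b/(2a)
x = -(-18) / (2 * 3)
x = 18/6 = 3
Substitute back to find the minimum value:
f(3) = 3 * 3^2 - 18 * 3 + 7
= 27 - 54 + 7
= -20 = -20.00

-20.00


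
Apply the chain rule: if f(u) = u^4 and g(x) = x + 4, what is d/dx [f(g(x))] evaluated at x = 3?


Using the chain rule: (f(g(x)))' = f'(g(x)) * g'(x)
First, find g(3):
g(3) = 1 * 3 + 4 = 7
Next, f'(u) = 4u^3
And g'(x) = 1
So f'(g(3)) * g'(3)
= 4 * 7^3 * 1
= 4 * 343 * 1
= 1372

1372


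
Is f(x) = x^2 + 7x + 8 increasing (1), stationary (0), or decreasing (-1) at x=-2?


Compute f'(x) to determine behavior:
f'(x) = 2x + 7
f'(-2) = 2 * (-2) + 7
= -4 + 7
= 3
Since f'(-2) > 0, the function is increasing (1)

1


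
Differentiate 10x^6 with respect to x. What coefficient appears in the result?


We apply the power rule: d/dx [ax^n] = a*n * x^(n-1)
d/dx [10x^6]
= 10 * 6 * x^(6-1)
= 60x^5
The coefficient is 60

60


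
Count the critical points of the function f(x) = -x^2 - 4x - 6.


Find where f'(x) = 0:
f'(x) = -2x - 4
Set f'(x) = 0:
-2x - 4 = 0
x = 4 / (-2) = -2
This is a linear equation in x, so there is exactly one solution.
Number of critical points: 1

1


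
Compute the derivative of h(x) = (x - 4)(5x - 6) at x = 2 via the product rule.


Let u(x) = x - 4 and v(x) = 5x - 6
u'(x) = 1
v'(x) = 5
Product rule: h'(x) = u'(x)*v(x) + u(x)*v'(x)
= 1 * (5x - 6) + (x - 4) * 5
At x = 2:
u(2) = 1 * 2 - 4 = -2
v(2) = 5 * 2 - 6 = 4
h'(2) = 1 * 4 + (-2) * 5
= 4 - 10
= -6

-6


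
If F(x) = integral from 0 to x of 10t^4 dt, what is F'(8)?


By the Fundamental Theorem of Calculus (Part 1):
If F(x) = integral from 0 to x of f(t) dt, then F'(x) = f(x)
Here f(t) = 10t^4
So F'(x) = 10x^4
Evaluate at x = 8:
F'(8) = 10 * 8^4
= 10 * 4096
= 40960

40960


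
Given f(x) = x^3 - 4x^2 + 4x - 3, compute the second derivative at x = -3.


First derivative:
f'(x) = 3x^2 - 8x + 4
Second derivative:
f''(x) = 6x - 8
Substitute x = -3:
f''(-3) = 6 * (-3) - 8
= -18 - 8
= -26

-26


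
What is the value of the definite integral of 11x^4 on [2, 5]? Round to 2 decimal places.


Find the antiderivative of 11x^4:
F(x) = 11/5 * x^5
Apply the Fundamental Theorem of Calculus:
F(5) - F(2)
= 11/5 * 5^5 - 11/5 * 2^5
= 11/5 * (3125 - 32)
= 11/5 * 3093
= 34023/5 = 6804.60

6804.60


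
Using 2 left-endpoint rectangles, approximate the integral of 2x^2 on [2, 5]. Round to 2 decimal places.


Left Riemann sum uses left endpoints of each subinterval.
Interval: [2, 5], n = 2
dx = (5 - 2) / 2 = 3/2
Left endpoints: [2, 7/2]
f values: [8, 49/2]
Sum = dx * (sum of f values)
= 3/2 * 65/2
= 195/4 = 48.75

48.75


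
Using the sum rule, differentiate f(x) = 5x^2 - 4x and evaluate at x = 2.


Differentiate term by term using power and sum rules:
f(x) = 5x^2 - 4x
f'(x) = 10x - 4
Substitute x = 2:
f'(2) = 10 * 2 - 4
= 20 - 4
= 16

16


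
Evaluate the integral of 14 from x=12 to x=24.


The integral of a constant k over [a, b] equals k * (b - a).
integral from 12 to 24 of 14 dx
= 14 * (24 - 12)
= 14 * 12
= 168

168


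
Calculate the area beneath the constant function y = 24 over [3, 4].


The area under a constant function y = 24 is a rectangle.
Width = 4 - 3 = 1
Height = 24
Area = width * height
= 1 * 24
= 24

24


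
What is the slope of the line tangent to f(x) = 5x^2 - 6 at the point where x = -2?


The slope of the tangent line equals f'(x) at the point.
f(x) = 5x^2 - 6
f'(x) = 10x
At x = -2:
f'(-2) = 10 * (-2) + 0
= -20 + 0
= -20

-20


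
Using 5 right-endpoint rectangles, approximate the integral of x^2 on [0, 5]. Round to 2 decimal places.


Right Riemann sum uses right endpoints of each subinterval.
Interval: [0, 5], n = 5
dx = (5 - 0) / 5 = 1
Right endpoints: [1, 2, 3, 4, 5]
f values: [1, 4, 9, 16, 25]
Sum = dx * (sum of f values)
= 1 * 55
= 55 = 55.00

55.00


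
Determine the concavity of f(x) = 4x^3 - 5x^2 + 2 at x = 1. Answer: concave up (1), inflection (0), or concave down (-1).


Concavity is determined by the sign of f''(x).
f(x) = 4x^3 - 5x^2 + 2
f'(x) = 12x^2 - 10x
f''(x) = 24x - 10
f''(1) = 24 * 1 - 10
= 24 - 10
= 14
Since f''(1) > 0, the function is concave up (1)

1


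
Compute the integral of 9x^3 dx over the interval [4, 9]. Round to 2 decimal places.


Find the antiderivative of 9x^3:
F(x) = 9/4 * x^4
Apply the Fundamental Theorem of Calculus:
F(9) - F(4)
= 9/4 * 9^4 - 9/4 * 4^4
= 9/4 * (6561 - 256)
= 9/4 * 6305
= 56745/4 = 14186.25

14186.25


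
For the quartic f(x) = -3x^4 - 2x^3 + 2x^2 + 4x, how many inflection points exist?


Inflection points occur where f''(x) = 0 and concavity changes.
f(x) = -3x^4 - 2x^3 + 2x^2 + 4x
f'(x) = -12x^3 - 6x^2 + 4x + 4
f''(x) = -36x^2 - 12x + 4
This is a quadratic in x. Use the discriminant to count real roots.
Discriminant = (-12)^2 - 4 * (-36) * 4
= 144 - (-576)
= 720
Since discriminant > 0, f''(x) = 0 has 2 distinct real solutions.
A quadratic with two distinct real roots changes sign at each root, so concavity changes at both.
Number of inflection points: 2

2


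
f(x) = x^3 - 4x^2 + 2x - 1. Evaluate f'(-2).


Differentiate f(x) = x^3 - 4x^2 + 2x - 1 term by term:
f'(x) = 3x^2 - 8x + 2
Substitute x = -2:
f'(-2) = 3 * (-2)^2 - 8 * (-2) + 2
= 12 + 16 + 2
= 30

30


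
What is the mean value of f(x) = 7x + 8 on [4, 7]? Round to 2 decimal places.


Average value = 1/(b-a) * integral from a to b of f(x) dx
First compute the integral of 7x + 8:
F(x) = (7/2)x^2 + 8x
F(7) = 7/2 * 49 + 8 * 7 = 455/2
F(4) = 7/2 * 16 + 8 * 4 = 88
Integral = 455/2 - 88 = 279/2
Average = (279/2) / (7 - 4) = (279/2) / 3
= 93/2 = 46.50

46.50


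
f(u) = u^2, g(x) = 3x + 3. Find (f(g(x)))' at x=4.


Using the chain rule: (f(g(x)))' = f'(g(x)) * g'(x)
First, find g(4):
g(4) = 3 * 4 + 3 = 15
Next, f'(u) = 2u
And g'(x) = 3
So f'(g(4)) * g'(4)
= 2 * 15 * 3
= 90

90


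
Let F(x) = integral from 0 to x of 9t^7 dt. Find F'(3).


By the Fundamental Theorem of Calculus (Part 1):
If F(x) = integral from 0 to x of f(t) dt, then F'(x) = f(x)
Here f(t) = 9t^7
So F'(x) = 9x^7
Evaluate at x = 3:
F'(3) = 9 * 3^7
= 9 * 2187
= 19683

19683


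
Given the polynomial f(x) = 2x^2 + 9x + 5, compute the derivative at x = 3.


Differentiate term by term using power and sum rules:
f(x) = 2x^2 + 9x + 5
f'(x) = 4x + 9
Substitute x = 3:
f'(3) = 4 * 3 + 9
= 12 + 9
= 21

21


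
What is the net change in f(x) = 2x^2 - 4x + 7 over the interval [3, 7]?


Net change = f(b) - f(a)
f(x) = 2x^2 - 4x + 7
Compute f(7):
f(7) = 2 * 7^2 - 4 * 7 + 7
= 98 - 28 + 7
= 77
Compute f(3):
f(3) = 2 * 3^2 - 4 * 3 + 7
= 18 - 12 + 7
= 13
Net change = 77 - 13 = 64

64


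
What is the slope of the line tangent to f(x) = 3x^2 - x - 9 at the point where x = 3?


The slope of the tangent line equals f'(x) at the point.
f(x) = 3x^2 - x - 9
f'(x) = 6x - 1
At x = 3:
f'(3) = 6 * 3 - 1
= 18 - 1
= 17

17


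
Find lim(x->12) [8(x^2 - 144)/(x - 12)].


Direct substitution gives 0/0, so we factor the numerator.
Factor: 8(x^2 - 144) = 8 * (x - 12)(x + 12)
Cancel the common factor (x - 12):
8(x^2 - 144)/(x - 12) = 8 * (x + 12)
Now substitute x = 12:
= 8 * (12 + 12) = 192

192


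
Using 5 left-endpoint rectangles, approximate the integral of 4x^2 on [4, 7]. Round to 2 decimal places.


Left Riemann sum uses left endpoints of each subinterval.
Interval: [4, 7], n = 5
dx = (7 - 4) / 5 = 3/5
Left endpoints: [4, 23/5, 26/5, 29/5, 32/5]
f values: [64, 2116/25, 2704/25, 3364/25, 4096/25]
Sum = dx * (sum of f values)
= 3/5 * 2776/5
= 8328/25 = 333.12

333.12


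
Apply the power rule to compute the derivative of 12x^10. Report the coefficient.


We apply the power rule: d/dx [ax^n] = a*n * x^(n-1)
d/dx [12x^10]
= 12 * 10 * x^(10-1)
= 120x^9
The coefficient is 120

120


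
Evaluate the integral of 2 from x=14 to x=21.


The integral of a constant k over [a, b] equals k * (b - a).
integral from 14 to 21 of 2 dx
= 2 * (21 - 14)
= 2 * 7
= 14

14


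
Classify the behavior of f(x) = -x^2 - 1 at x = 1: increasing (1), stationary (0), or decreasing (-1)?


Compute f'(x) to determine behavior:
f'(x) = -2x
f'(1) = -2 * 1 + 0
= -2 + 0
= -2
Since f'(1) < 0, the function is decreasing (-1)

-1


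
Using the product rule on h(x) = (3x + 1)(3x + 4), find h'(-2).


Let u(x) = 3x + 1 and v(x) = 3x + 4
u'(x) = 3
v'(x) = 3
Product rule: h'(x) = u'(x)*v(x) + u(x)*v'(x)
= 3 * (3x + 4) + (3x + 1) * 3
At x = -2:
u(-2) = 3 * (-2) + 1 = -5
v(-2) = 3 * (-2) + 4 = -2
h'(-2) = 3 * (-2) + (-5) * 3
= -6 - 15
= -21

-21


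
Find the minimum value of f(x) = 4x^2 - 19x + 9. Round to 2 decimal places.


For a quadratic f(x) = ax^2 + bx + c with a > 0, the minimum is at the vertex.
Vertex x-coordinate: x = -b/(2a)
x = -(-19) / (2 * 4)
x = 19/8
Substitute back to find the minimum value:
f(19/8) = 4 * (19/8)^2 - 19 * (19/8) + 9
= 361/16 - 361/8 + 9
= -217/16 ≈ -13.56

-13.56


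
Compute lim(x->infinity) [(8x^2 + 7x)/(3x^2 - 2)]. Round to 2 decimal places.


For limits at infinity with equal-degree polynomials,
we compare leading coefficients.
Numerator leading term: 8x^2
Denominator leading term: 3x^2
Divide both by x^2:
lim = (8 + 7/x) / (3 - 2/x^2)
As x -> infinity, the 1/x and 1/x^2 terms vanish:
= 8/3 ≈ 2.67

2.67


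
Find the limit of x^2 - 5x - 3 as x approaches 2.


Since polynomials are continuous, we use direct substitution.
lim(x->2) of x^2 - 5x - 3
= 1 * 2^2 - 5 * 2 - 3
= 4 - 10 - 3
= -9

-9


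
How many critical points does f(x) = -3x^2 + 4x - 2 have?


Find where f'(x) = 0:
f'(x) = -6x + 4
Set f'(x) = 0:
-6x + 4 = 0
x = -4 / (-6) = 2/3
This is a linear equation in x, so there is exactly one solution.
Number of critical points: 1

1


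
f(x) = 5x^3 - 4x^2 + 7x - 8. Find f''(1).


First derivative:
f'(x) = 15x^2 - 8x + 7
Second derivative:
f''(x) = 30x - 8
Substitute x = 1:
f''(1) = 30 * 1 - 8
= 30 - 8
= 22

22


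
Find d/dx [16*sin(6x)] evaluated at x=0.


Apply the chain rule to differentiate 16*sin(6x):
d/dx [16*sin(6x)]
= 16 * cos(6x) * d/dx(6x)
= 16 * 6 * cos(6x)
= 96 * cos(6x)
Evaluate at x = 0:
= 96 * cos(0)
= 96 * 1
= 96

96


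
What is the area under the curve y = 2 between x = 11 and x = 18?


The area under a constant function y = 2 is a rectangle.
Width = 18 - 11 = 7
Height = 2
Area = width * height
= 7 * 2
= 14

14


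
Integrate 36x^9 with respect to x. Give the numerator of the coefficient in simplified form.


Apply the power rule for integration:
integral of ax^n dx = a/(n+1) * x^(n+1) + C
integral of 36x^9 dx
= 36/10 * x^10 + C
= 18/5 * x^10 + C
The coefficient in lowest terms is 18/5, and its numerator is 18

18


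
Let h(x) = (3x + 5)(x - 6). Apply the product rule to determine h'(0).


Let u(x) = 3x + 5 and v(x) = x - 6
u'(x) = 3
v'(x) = 1
Product rule: h'(x) = u'(x)*v(x) + u(x)*v'(x)
= 3 * (x - 6) + (3x + 5) * 1
At x = 0:
u(0) = 3 * 0 + 5 = 5
v(0) = 1 * 0 - 6 = -6
h'(0) = 3 * (-6) + 5 * 1
= -18 + 5
= -13

-13


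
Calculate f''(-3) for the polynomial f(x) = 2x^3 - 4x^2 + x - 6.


First derivative:
f'(x) = 6x^2 - 8x + 1
Second derivative:
f''(x) = 12x - 8
Substitute x = -3:
f''(-3) = 12 * (-3) - 8
= -36 - 8
= -44

-44


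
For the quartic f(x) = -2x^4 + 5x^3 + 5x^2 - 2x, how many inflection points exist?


Inflection points occur where f''(x) = 0 and concavity changes.
f(x) = -2x^4 + 5x^3 + 5x^2 - 2x
f'(x) = -8x^3 + 15x^2 + 10x - 2
f''(x) = -24x^2 + 30x + 10
This is a quadratic in x. Use the discriminant to count real roots.
Discriminant = (30)^2 - 4 * (-24) * 10
= 900 - (-960)
= 1860
Since discriminant > 0, f''(x) = 0 has 2 distinct real solutions.
A quadratic with two distinct real roots changes sign at each root, so concavity changes at both.
Number of inflection points: 2

2


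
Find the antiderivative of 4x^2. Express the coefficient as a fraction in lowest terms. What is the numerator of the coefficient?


Apply the power rule for integration:
integral of ax^n dx = a/(n+1) * x^(n+1) + C
integral of 4x^2 dx
= 4/3 * x^3 + C
The coefficient in lowest terms is 4/3, and its numerator is 4

4


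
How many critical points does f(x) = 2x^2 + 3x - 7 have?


Find where f'(x) = 0:
f'(x) = 4x + 3
Set f'(x) = 0:
4x + 3 = 0
x = -3 / 4 = -3/4
This is a linear equation in x, so there is exactly one solution.
Number of critical points: 1

1


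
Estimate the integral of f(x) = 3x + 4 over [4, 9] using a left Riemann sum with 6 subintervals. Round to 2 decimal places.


Left Riemann sum uses left endpoints of each subinterval.
Interval: [4, 9], n = 6
dx = (9 - 4) / 6 = 5/6
Left endpoints: [4, 29/6, 17/3, 13/2, 22/3, 49/6]
f values: [16, 37/2, 21, 47/2, 26, 57/2]
Sum = dx * (sum of f values)
= 5/6 * 267/2
= 445/4 = 111.25

111.25


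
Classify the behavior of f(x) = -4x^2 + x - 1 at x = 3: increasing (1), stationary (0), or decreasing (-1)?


Compute f'(x) to determine behavior:
f'(x) = -8x + 1
f'(3) = -8 * 3 + 1
= -24 + 1
= -23
Since f'(3) < 0, the function is decreasing (-1)

-1


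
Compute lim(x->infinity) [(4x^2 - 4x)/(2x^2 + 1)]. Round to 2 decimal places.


For limits at infinity with equal-degree polynomials,
we compare leading coefficients.
Numerator leading term: 4x^2
Denominator leading term: 2x^2
Divide both by x^2:
lim = (4 - 4/x) / (2 + 1/x^2)
As x -> infinity, the 1/x and 1/x^2 terms vanish:
= 4/2 = 2 = 2.00

2.00


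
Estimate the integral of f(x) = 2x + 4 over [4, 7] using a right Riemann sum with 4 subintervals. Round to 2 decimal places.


Right Riemann sum uses right endpoints of each subinterval.
Interval: [4, 7], n = 4
dx = (7 - 4) / 4 = 3/4
Right endpoints: [19/4, 11/2, 25/4, 7]
f values: [27/2, 15, 33/2, 18]
Sum = dx * (sum of f values)
= 3/4 * 63
= 189/4 = 47.25

47.25


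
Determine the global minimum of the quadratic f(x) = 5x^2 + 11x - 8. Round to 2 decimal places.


For a quadratic f(x) = ax^2 + bx + c with a > 0, the minimum is at the vertex.
Vertex x-coordinate: x = -b/(2a)
x = -(11) / (2 * 5)
x = -11/10
Substitute back to find the minimum value:
f(-11/10) = 5 * (-11/10)^2 + 11 * (-11/10) - 8
= 121/20 - 121/10 - 8
= -281/20 = -14.05

-14.05


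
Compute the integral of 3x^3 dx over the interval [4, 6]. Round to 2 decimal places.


Find the antiderivative of 3x^3:
F(x) = 3/4 * x^4
Apply the Fundamental Theorem of Calculus:
F(6) - F(4)
= 3/4 * 6^4 - 3/4 * 4^4
= 3/4 * (1296 - 256)
= 3/4 * 1040
= 780 = 780.00

780.00


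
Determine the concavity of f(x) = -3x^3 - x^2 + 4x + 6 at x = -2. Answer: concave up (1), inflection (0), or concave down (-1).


Concavity is determined by the sign of f''(x).
f(x) = -3x^3 - x^2 + 4x + 6
f'(x) = -9x^2 - 2x + 4
f''(x) = -18x - 2
f''(-2) = -18 * (-2) - 2
= 36 - 2
= 34
Since f''(-2) > 0, the function is concave up (1)

1


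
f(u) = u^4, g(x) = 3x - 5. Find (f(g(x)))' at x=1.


Using the chain rule: (f(g(x)))' = f'(g(x)) * g'(x)
First, find g(1):
g(1) = 3 * 1 - 5 = -2
Next, f'(u) = 4u^3
And g'(x) = 3
So f'(g(1)) * g'(1)
= 4 * (-2)^3 * 3
= 4 * (-8) * 3
= -96

-96


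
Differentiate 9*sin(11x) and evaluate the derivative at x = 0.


Apply the chain rule to differentiate 9*sin(11x):
d/dx [9*sin(11x)]
= 9 * cos(11x) * d/dx(11x)
= 9 * 11 * cos(11x)
= 99 * cos(11x)
Evaluate at x = 0:
= 99 * cos(0)
= 99 * 1
= 99

99


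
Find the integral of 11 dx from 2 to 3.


The integral of a constant k over [a, b] equals k * (b - a).
integral from 2 to 3 of 11 dx
= 11 * (3 - 2)
= 11 * 1
= 11

11


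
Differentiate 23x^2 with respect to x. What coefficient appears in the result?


We apply the power rule: d/dx [ax^n] = a*n * x^(n-1)
d/dx [23x^2]
= 23 * 2 * x^(2-1)
= 46x
The coefficient is 46

46


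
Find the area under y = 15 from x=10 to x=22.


The area under a constant function y = 15 is a rectangle.
Width = 22 - 10 = 12
Height = 15
Area = width * height
= 12 * 15
= 180

180


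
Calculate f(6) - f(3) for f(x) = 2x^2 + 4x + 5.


Net change = f(b) - f(a)
f(x) = 2x^2 + 4x + 5
Compute f(6):
f(6) = 2 * 6^2 + 4 * 6 + 5
= 72 + 24 + 5
= 101
Compute f(3):
f(3) = 2 * 3^2 + 4 * 3 + 5
= 18 + 12 + 5
= 35
Net change = 101 - 35 = 66

66


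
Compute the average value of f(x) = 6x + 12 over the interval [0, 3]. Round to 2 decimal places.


Average value = 1/(b-a) * integral from a to b of f(x) dx
First compute the integral of 6x + 12:
F(x) = 3x^2 + 12x
F(3) = 3 * 9 + 12 * 3 = 63
F(0) = 3 * 0 + 12 * 0 = 0
Integral = 63 - 0 = 63
Average = 63 / (3 - 0) = 63 / 3
= 21 = 21.00

21.00


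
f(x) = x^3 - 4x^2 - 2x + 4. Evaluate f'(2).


Differentiate f(x) = x^3 - 4x^2 - 2x + 4 term by term:
f'(x) = 3x^2 - 8x - 2
Substitute x = 2:
f'(2) = 3 * 2^2 - 8 * 2 - 2
= 12 - 16 - 2
= -6

-6


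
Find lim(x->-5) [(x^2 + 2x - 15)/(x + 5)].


Direct substitution gives 0/0, so we factor the numerator.
Factor: (x^2 + 2x - 15) = (x + 5)(x - 3)
Cancel the common factor (x + 5):
(x^2 + 2x - 15)/(x + 5) = (x - 3)
Now substitute x = -5:
= (-5) - (3) = -8

-8


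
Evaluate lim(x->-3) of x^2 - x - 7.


Since polynomials are continuous, we use direct substitution.
lim(x->-3) of x^2 - x - 7
= 1 * (-3)^2 - 1 * (-3) - 7
= 9 + 3 - 7
= 5

5


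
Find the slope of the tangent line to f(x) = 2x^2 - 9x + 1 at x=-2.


The slope of the tangent line equals f'(x) at the point.
f(x) = 2x^2 - 9x + 1
f'(x) = 4x - 9
At x = -2:
f'(-2) = 4 * (-2) - 9
= -8 - 9
= -17

-17


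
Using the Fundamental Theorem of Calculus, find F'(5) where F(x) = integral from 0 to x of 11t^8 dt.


By the Fundamental Theorem of Calculus (Part 1):
If F(x) = integral from 0 to x of f(t) dt, then F'(x) = f(x)
Here f(t) = 11t^8
So F'(x) = 11x^8
Evaluate at x = 5:
F'(5) = 11 * 5^8
= 11 * 390625
= 4296875

4296875


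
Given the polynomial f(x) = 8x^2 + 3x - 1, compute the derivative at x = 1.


Differentiate term by term using power and sum rules:
f(x) = 8x^2 + 3x - 1
f'(x) = 16x + 3
Substitute x = 1:
f'(1) = 16 * 1 + 3
= 16 + 3
= 19

19


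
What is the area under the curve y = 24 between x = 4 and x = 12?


The area under a constant function y = 24 is a rectangle.
Width = 12 - 4 = 8
Height = 24
Area = width * height
= 8 * 24
= 192

192


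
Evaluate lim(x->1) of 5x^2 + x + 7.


Since polynomials are continuous, we use direct substitution.
lim(x->1) of 5x^2 + x + 7
= 5 * 1^2 + 1 * 1 + 7
= 5 + 1 + 7
= 13

13


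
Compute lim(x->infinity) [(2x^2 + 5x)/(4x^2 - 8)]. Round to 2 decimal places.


For limits at infinity with equal-degree polynomials,
we compare leading coefficients.
Numerator leading term: 2x^2
Denominator leading term: 4x^2
Divide both by x^2:
lim = (2 + 5/x) / (4 - 8/x^2)
As x -> infinity, the 1/x and 1/x^2 terms vanish:
= 2/4 = 1/2 = 0.50

0.50


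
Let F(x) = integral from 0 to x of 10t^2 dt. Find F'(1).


By the Fundamental Theorem of Calculus (Part 1):
If F(x) = integral from 0 to x of f(t) dt, then F'(x) = f(x)
Here f(t) = 10t^2
So F'(x) = 10x^2
Evaluate at x = 1:
F'(1) = 10 * 1^2
= 10 * 1
= 10

10


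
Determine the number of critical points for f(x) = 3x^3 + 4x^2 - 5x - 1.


Find where f'(x) = 0:
f(x) = 3x^3 + 4x^2 - 5x - 1
f'(x) = 9x^2 + 8x - 5
This is a quadratic in x. Use the discriminant to count real roots.
Discriminant = (8)^2 - 4 * 9 * (-5)
= 64 - (-180)
= 244
Since discriminant > 0, f'(x) = 0 has 2 real solutions.
Number of critical points: 2

2


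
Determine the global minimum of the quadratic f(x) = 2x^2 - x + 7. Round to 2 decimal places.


For a quadratic f(x) = ax^2 + bx + c with a > 0, the minimum is at the vertex.
Vertex x-coordinate: x = -b/(2a)
x = -(-1) / (2 * 2)
x = 1/4
Substitute back to find the minimum value:
f(1/4) = 2 * (1/4)^2 - 1 * (1/4) + 7
= 1/8 - 1/4 + 7
= 55/8 ≈ 6.88

6.88


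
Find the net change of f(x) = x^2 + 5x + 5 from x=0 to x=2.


Net change = f(b) - f(a)
f(x) = x^2 + 5x + 5
Compute f(2):
f(2) = 1 * 2^2 + 5 * 2 + 5
= 4 + 10 + 5
= 19
Compute f(0):
f(0) = 1 * 0^2 + 5 * 0 + 5
= 0 + 0 + 5
= 5
Net change = 19 - 5 = 14

14


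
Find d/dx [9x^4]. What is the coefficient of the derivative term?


We apply the power rule: d/dx [ax^n] = a*n * x^(n-1)
d/dx [9x^4]
= 9 * 4 * x^(4-1)
= 36x^3
The coefficient is 36

36


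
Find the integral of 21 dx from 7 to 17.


The integral of a constant k over [a, b] equals k * (b - a).
integral from 7 to 17 of 21 dx
= 21 * (17 - 7)
= 21 * 10
= 210

210


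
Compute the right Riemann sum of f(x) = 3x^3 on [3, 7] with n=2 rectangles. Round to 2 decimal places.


Right Riemann sum uses right endpoints of each subinterval.
Interval: [3, 7], n = 2
dx = (7 - 3) / 2 = 2
Right endpoints: [5, 7]
f values: [375, 1029]
Sum = dx * (sum of f values)
= 2 * 1404
= 2808 = 2808.00

2808.00


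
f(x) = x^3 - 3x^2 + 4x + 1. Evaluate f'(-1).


Differentiate f(x) = x^3 - 3x^2 + 4x + 1 term by term:
f'(x) = 3x^2 - 6x + 4
Substitute x = -1:
f'(-1) = 3 * (-1)^2 - 6 * (-1) + 4
= 3 + 6 + 4
= 13

13


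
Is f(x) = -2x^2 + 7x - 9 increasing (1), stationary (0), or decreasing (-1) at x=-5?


Compute f'(x) to determine behavior:
f'(x) = -4x + 7
f'(-5) = -4 * (-5) + 7
= 20 + 7
= 27
Since f'(-5) > 0, the function is increasing (1)

1


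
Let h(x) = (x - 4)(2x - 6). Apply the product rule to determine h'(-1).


Let u(x) = x - 4 and v(x) = 2x - 6
u'(x) = 1
v'(x) = 2
Product rule: h'(x) = u'(x)*v(x) + u(x)*v'(x)
= 1 * (2x - 6) + (x - 4) * 2
At x = -1:
u(-1) = 1 * (-1) - 4 = -5
v(-1) = 2 * (-1) - 6 = -8
h'(-1) = 1 * (-8) + (-5) * 2
= -8 - 10
= -18

-18


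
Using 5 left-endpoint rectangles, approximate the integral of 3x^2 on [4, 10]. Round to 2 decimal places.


Left Riemann sum uses left endpoints of each subinterval.
Interval: [4, 10], n = 5
dx = (10 - 4) / 5 = 6/5
Left endpoints: [4, 26/5, 32/5, 38/5, 44/5]
f values: [48, 2028/25, 3072/25, 4332/25, 5808/25]
Sum = dx * (sum of f values)
= 6/5 * 3288/5
= 19728/25 = 789.12

789.12


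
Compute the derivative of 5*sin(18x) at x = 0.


Apply the chain rule to differentiate 5*sin(18x):
d/dx [5*sin(18x)]
= 5 * cos(18x) * d/dx(18x)
= 5 * 18 * cos(18x)
= 90 * cos(18x)
Evaluate at x = 0:
= 90 * cos(0)
= 90 * 1
= 90

90


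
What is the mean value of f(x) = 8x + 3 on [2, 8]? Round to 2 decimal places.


Average value = 1/(b-a) * integral from a to b of f(x) dx
First compute the integral of 8x + 3:
F(x) = 4x^2 + 3x
F(8) = 4 * 64 + 3 * 8 = 280
F(2) = 4 * 4 + 3 * 2 = 22
Integral = 280 - 22 = 258
Average = 258 / (8 - 2) = 258 / 6
= 43 = 43.00

43.00


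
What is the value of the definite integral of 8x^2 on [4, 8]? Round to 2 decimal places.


Find the antiderivative of 8x^2:
F(x) = 8/3 * x^3
Apply the Fundamental Theorem of Calculus:
F(8) - F(4)
= 8/3 * 8^3 - 8/3 * 4^3
= 8/3 * (512 - 64)
= 8/3 * 448
= 3584/3 ≈ 1194.67

1194.67


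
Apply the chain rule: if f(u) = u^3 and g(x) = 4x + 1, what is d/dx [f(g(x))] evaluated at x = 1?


Using the chain rule: (f(g(x)))' = f'(g(x)) * g'(x)
First, find g(1):
g(1) = 4 * 1 + 1 = 5
Next, f'(u) = 3u^2
And g'(x) = 4
So f'(g(1)) * g'(1)
= 3 * 5^2 * 4
= 3 * 25 * 4
= 300

300


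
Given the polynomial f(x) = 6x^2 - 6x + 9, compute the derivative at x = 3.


Differentiate term by term using power and sum rules:
f(x) = 6x^2 - 6x + 9
f'(x) = 12x - 6
Substitute x = 3:
f'(3) = 12 * 3 - 6
= 36 - 6
= 30

30


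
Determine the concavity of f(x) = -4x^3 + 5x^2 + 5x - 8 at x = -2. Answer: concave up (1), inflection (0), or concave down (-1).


Concavity is determined by the sign of f''(x).
f(x) = -4x^3 + 5x^2 + 5x - 8
f'(x) = -12x^2 + 10x + 5
f''(x) = -24x + 10
f''(-2) = -24 * (-2) + 10
= 48 + 10
= 58
Since f''(-2) > 0, the function is concave up (1)

1


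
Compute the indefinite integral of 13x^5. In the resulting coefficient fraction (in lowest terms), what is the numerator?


Apply the power rule for integration:
integral of ax^n dx = a/(n+1) * x^(n+1) + C
integral of 13x^5 dx
= 13/6 * x^6 + C
The coefficient in lowest terms is 13/6, and its numerator is 13

13


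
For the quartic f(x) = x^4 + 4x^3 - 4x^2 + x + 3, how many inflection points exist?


Inflection points occur where f''(x) = 0 and concavity changes.
f(x) = x^4 + 4x^3 - 4x^2 + x + 3
f'(x) = 4x^3 + 12x^2 - 8x + 1
f''(x) = 12x^2 + 24x - 8
This is a quadratic in x. Use the discriminant to count real roots.
Discriminant = (24)^2 - 4 * 12 * (-8)
= 576 - (-384)
= 960
Since discriminant > 0, f''(x) = 0 has 2 distinct real solutions.
A quadratic with two distinct real roots changes sign at each root, so concavity changes at both.
Number of inflection points: 2

2


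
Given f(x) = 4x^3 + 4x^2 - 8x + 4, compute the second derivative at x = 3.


First derivative:
f'(x) = 12x^2 + 8x - 8
Second derivative:
f''(x) = 24x + 8
Substitute x = 3:
f''(3) = 24 * 3 + 8
= 72 + 8
= 80

80


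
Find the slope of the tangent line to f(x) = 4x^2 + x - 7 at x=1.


The slope of the tangent line equals f'(x) at the point.
f(x) = 4x^2 + x - 7
f'(x) = 8x + 1
At x = 1:
f'(1) = 8 * 1 + 1
= 8 + 1
= 9

9


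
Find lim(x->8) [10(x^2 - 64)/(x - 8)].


Direct substitution gives 0/0, so we factor the numerator.
Factor: 10(x^2 - 64) = 10 * (x - 8)(x + 8)
Cancel the common factor (x - 8):
10(x^2 - 64)/(x - 8) = 10 * (x + 8)
Now substitute x = 8:
= 10 * (8 + 8) = 160

160


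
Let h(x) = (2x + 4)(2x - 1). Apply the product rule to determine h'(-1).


Let u(x) = 2x + 4 and v(x) = 2x - 1
u'(x) = 2
v'(x) = 2
Product rule: h'(x) = u'(x)*v(x) + u(x)*v'(x)
= 2 * (2x - 1) + (2x + 4) * 2
At x = -1:
u(-1) = 2 * (-1) + 4 = 2
v(-1) = 2 * (-1) - 1 = -3
h'(-1) = 2 * (-3) + 2 * 2
= -6 + 4
= -2

-2


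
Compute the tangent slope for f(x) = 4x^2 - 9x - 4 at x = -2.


The slope of the tangent line equals f'(x) at the point.
f(x) = 4x^2 - 9x - 4
f'(x) = 8x - 9
At x = -2:
f'(-2) = 8 * (-2) - 9
= -16 - 9
= -25

-25


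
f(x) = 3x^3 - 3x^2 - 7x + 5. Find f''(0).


First derivative:
f'(x) = 9x^2 - 6x - 7
Second derivative:
f''(x) = 18x - 6
Substitute x = 0:
f''(0) = 18 * 0 - 6
= 0 - 6
= -6

-6


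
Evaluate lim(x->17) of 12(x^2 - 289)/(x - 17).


Direct substitution gives 0/0, so we factor the numerator.
Factor: 12(x^2 - 289) = 12 * (x - 17)(x + 17)
Cancel the common factor (x - 17):
12(x^2 - 289)/(x - 17) = 12 * (x + 17)
Now substitute x = 17:
= 12 * (17 + 17) = 408

408


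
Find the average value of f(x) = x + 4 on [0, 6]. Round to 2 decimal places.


Average value = 1/(b-a) * integral from a to b of f(x) dx
First compute the integral of x + 4:
F(x) = (1/2)x^2 + 4x
F(6) = 1/2 * 36 + 4 * 6 = 42
F(0) = 1/2 * 0 + 4 * 0 = 0
Integral = 42 - 0 = 42
Average = 42 / (6 - 0) = 42 / 6
= 7 = 7.00

7.00


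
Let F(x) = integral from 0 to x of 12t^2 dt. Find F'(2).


By the Fundamental Theorem of Calculus (Part 1):
If F(x) = integral from 0 to x of f(t) dt, then F'(x) = f(x)
Here f(t) = 12t^2
So F'(x) = 12x^2
Evaluate at x = 2:
F'(2) = 12 * 2^2
= 12 * 4
= 48

48


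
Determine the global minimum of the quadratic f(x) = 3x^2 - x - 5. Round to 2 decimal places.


For a quadratic f(x) = ax^2 + bx + c with a > 0, the minimum is at the vertex.
Vertex x-coordinate: x = -b/(2a)
x = -(-1) / (2 * 3)
x = 1/6
Substitute back to find the minimum value:
f(1/6) = 3 * (1/6)^2 - 1 * (1/6) - 5
= 1/12 - 1/6 - 5
= -61/12 ≈ -5.08

-5.08


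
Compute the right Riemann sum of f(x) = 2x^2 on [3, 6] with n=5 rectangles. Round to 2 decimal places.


Right Riemann sum uses right endpoints of each subinterval.
Interval: [3, 6], n = 5
dx = (6 - 3) / 5 = 3/5
Right endpoints: [18/5, 21/5, 24/5, 27/5, 6]
f values: [648/25, 882/25, 1152/25, 1458/25, 72]
Sum = dx * (sum of f values)
= 3/5 * 1188/5
= 3564/25 = 142.56

142.56


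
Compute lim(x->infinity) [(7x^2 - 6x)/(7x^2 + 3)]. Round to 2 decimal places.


For limits at infinity with equal-degree polynomials,
we compare leading coefficients.
Numerator leading term: 7x^2
Denominator leading term: 7x^2
Divide both by x^2:
lim = (7 - 6/x) / (7 + 3/x^2)
As x -> infinity, the 1/x and 1/x^2 terms vanish:
= 7/7 = 1 = 1.00

1.00


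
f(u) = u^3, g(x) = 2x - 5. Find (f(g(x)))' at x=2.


Using the chain rule: (f(g(x)))' = f'(g(x)) * g'(x)
First, find g(2):
g(2) = 2 * 2 - 5 = -1
Next, f'(u) = 3u^2
And g'(x) = 2
So f'(g(2)) * g'(2)
= 3 * (-1)^2 * 2
= 3 * 1 * 2
= 6

6


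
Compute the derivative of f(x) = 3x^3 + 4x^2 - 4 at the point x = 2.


Differentiate f(x) = 3x^3 + 4x^2 - 4 term by term:
f'(x) = 9x^2 + 8x
Substitute x = 2:
f'(2) = 9 * 2^2 + 8 * 2 + 0
= 36 + 16 + 0
= 52

52


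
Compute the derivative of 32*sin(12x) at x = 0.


Apply the chain rule to differentiate 32*sin(12x):
d/dx [32*sin(12x)]
= 32 * cos(12x) * d/dx(12x)
= 32 * 12 * cos(12x)
= 384 * cos(12x)
Evaluate at x = 0:
= 384 * cos(0)
= 384 * 1
= 384

384


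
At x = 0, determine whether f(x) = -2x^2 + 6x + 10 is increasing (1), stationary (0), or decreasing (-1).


Compute f'(x) to determine behavior:
f'(x) = -4x + 6
f'(0) = -4 * 0 + 6
= 0 + 6
= 6
Since f'(0) > 0, the function is increasing (1)

1


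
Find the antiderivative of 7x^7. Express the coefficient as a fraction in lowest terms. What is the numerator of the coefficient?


Apply the power rule for integration:
integral of ax^n dx = a/(n+1) * x^(n+1) + C
integral of 7x^7 dx
= 7/8 * x^8 + C
The coefficient in lowest terms is 7/8, and its numerator is 7

7


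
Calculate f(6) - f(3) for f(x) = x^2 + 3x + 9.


Net change = f(b) - f(a)
f(x) = x^2 + 3x + 9
Compute f(6):
f(6) = 1 * 6^2 + 3 * 6 + 9
= 36 + 18 + 9
= 63
Compute f(3):
f(3) = 1 * 3^2 + 3 * 3 + 9
= 9 + 9 + 9
= 27
Net change = 63 - 27 = 36

36


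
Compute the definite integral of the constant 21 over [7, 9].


The integral of a constant k over [a, b] equals k * (b - a).
integral from 7 to 9 of 21 dx
= 21 * (9 - 7)
= 21 * 2
= 42

42


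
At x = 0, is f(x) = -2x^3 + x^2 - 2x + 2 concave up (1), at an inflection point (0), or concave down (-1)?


Concavity is determined by the sign of f''(x).
f(x) = -2x^3 + x^2 - 2x + 2
f'(x) = -6x^2 + 2x - 2
f''(x) = -12x + 2
f''(0) = -12 * 0 + 2
= 0 + 2
= 2
Since f''(0) > 0, the function is concave up (1)

1


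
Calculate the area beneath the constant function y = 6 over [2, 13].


The area under a constant function y = 6 is a rectangle.
Width = 13 - 2 = 11
Height = 6
Area = width * height
= 11 * 6
= 66

66


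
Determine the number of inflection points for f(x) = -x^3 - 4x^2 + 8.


Inflection points occur where f''(x) = 0 and concavity changes.
f(x) = -x^3 - 4x^2 + 8
f'(x) = -3x^2 - 8x
f''(x) = -6x - 8
Set f''(x) = 0:
-6x - 8 = 0
x = 8 / (-6) = -4/3
Since f''(x) is linear (degree 1), it changes sign at this point.
Therefore there is exactly 1 inflection point.

1


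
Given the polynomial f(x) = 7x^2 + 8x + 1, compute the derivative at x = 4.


Differentiate term by term using power and sum rules:
f(x) = 7x^2 + 8x + 1
f'(x) = 14x + 8
Substitute x = 4:
f'(4) = 14 * 4 + 8
= 56 + 8
= 64

64


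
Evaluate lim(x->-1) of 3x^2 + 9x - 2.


Since polynomials are continuous, we use direct substitution.
lim(x->-1) of 3x^2 + 9x - 2
= 3 * (-1)^2 + 9 * (-1) - 2
= 3 - 9 - 2
= -8

-8


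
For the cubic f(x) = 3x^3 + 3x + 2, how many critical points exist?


Find where f'(x) = 0:
f(x) = 3x^3 + 3x + 2
f'(x) = 9x^2 + 3
This is a quadratic in x. Use the discriminant to count real roots.
Discriminant = (0)^2 - 4 * 9 * 3
= 0 - 108
= -108
Since discriminant < 0, f'(x) = 0 has no real solutions.
Number of critical points: 0

0


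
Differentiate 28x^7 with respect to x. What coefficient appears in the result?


We apply the power rule: d/dx [ax^n] = a*n * x^(n-1)
d/dx [28x^7]
= 28 * 7 * x^(7-1)
= 196x^6
The coefficient is 196

196


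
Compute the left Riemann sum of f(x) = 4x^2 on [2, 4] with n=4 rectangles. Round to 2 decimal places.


Left Riemann sum uses left endpoints of each subinterval.
Interval: [2, 4], n = 4
dx = (4 - 2) / 4 = 1/2
Left endpoints: [2, 5/2, 3, 7/2]
f values: [16, 25, 36, 49]
Sum = dx * (sum of f values)
= 1/2 * 126
= 63 = 63.00

63.00


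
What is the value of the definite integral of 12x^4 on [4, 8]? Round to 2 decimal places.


Find the antiderivative of 12x^4:
F(x) = 12/5 * x^5
Apply the Fundamental Theorem of Calculus:
F(8) - F(4)
= 12/5 * 8^5 - 12/5 * 4^5
= 12/5 * (32768 - 1024)
= 12/5 * 31744
= 380928/5 = 76185.60

76185.60


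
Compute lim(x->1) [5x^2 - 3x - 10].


Since polynomials are continuous, we use direct substitution.
lim(x->1) of 5x^2 - 3x - 10
= 5 * 1^2 - 3 * 1 - 10
= 5 - 3 - 10
= -8

-8


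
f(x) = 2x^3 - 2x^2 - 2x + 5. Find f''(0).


First derivative:
f'(x) = 6x^2 - 4x - 2
Second derivative:
f''(x) = 12x - 4
Substitute x = 0:
f''(0) = 12 * 0 - 4
= 0 - 4
= -4

-4


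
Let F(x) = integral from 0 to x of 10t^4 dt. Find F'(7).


By the Fundamental Theorem of Calculus (Part 1):
If F(x) = integral from 0 to x of f(t) dt, then F'(x) = f(x)
Here f(t) = 10t^4
So F'(x) = 10x^4
Evaluate at x = 7:
F'(7) = 10 * 7^4
= 10 * 2401
= 24010

24010


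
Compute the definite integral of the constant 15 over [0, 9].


The integral of a constant k over [a, b] equals k * (b - a).
integral from 0 to 9 of 15 dx
= 15 * (9 - 0)
= 15 * 9
= 135

135


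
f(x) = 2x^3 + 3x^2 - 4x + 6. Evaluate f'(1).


Differentiate f(x) = 2x^3 + 3x^2 - 4x + 6 term by term:
f'(x) = 6x^2 + 6x - 4
Substitute x = 1:
f'(1) = 6 * 1^2 + 6 * 1 - 4
= 6 + 6 - 4
= 8

8


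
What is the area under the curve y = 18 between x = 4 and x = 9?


The area under a constant function y = 18 is a rectangle.
Width = 9 - 4 = 5
Height = 18
Area = width * height
= 5 * 18
= 90

90


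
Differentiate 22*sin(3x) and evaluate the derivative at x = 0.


Apply the chain rule to differentiate 22*sin(3x):
d/dx [22*sin(3x)]
= 22 * cos(3x) * d/dx(3x)
= 22 * 3 * cos(3x)
= 66 * cos(3x)
Evaluate at x = 0:
= 66 * cos(0)
= 66 * 1
= 66

66


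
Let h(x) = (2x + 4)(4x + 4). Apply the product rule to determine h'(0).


Let u(x) = 2x + 4 and v(x) = 4x + 4
u'(x) = 2
v'(x) = 4
Product rule: h'(x) = u'(x)*v(x) + u(x)*v'(x)
= 2 * (4x + 4) + (2x + 4) * 4
At x = 0:
u(0) = 2 * 0 + 4 = 4
v(0) = 4 * 0 + 4 = 4
h'(0) = 2 * 4 + 4 * 4
= 8 + 16
= 24

24


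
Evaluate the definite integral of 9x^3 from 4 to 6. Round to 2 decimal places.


Find the antiderivative of 9x^3:
F(x) = 9/4 * x^4
Apply the Fundamental Theorem of Calculus:
F(6) - F(4)
= 9/4 * 6^4 - 9/4 * 4^4
= 9/4 * (1296 - 256)
= 9/4 * 1040
= 2340 = 2340.00

2340.00
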